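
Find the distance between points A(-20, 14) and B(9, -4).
Using the distance formula: d = sqrt((x₂-x₁)² + (y₂-y₁)²)
dx = 9 - (-20) = 29
dy = (-4) - 14 = -18
d = sqrt(29² + (-18)²) = sqrt(841 + 324) = sqrt(1165) = 34.13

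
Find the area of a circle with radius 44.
Area = pi * r²
Area = pi * 44²
Area = pi * 1936
Area = 6082.12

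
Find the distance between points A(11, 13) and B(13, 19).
Using the distance formula: d = sqrt((x₂-x₁)² + (y₂-y₁)²)
dx = 13 - 11 = 2
dy = 19 - 13 = 6
d = sqrt(2² + 6²) = sqrt(4 + 36) = sqrt(40) = 6.32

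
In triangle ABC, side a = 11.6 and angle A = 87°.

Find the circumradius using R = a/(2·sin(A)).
R = a/(2·sin(A)) = 11.6/(2·sin(87°))
R = 11.6/(2·0.998630) = 11.6/1.997259 = 5.808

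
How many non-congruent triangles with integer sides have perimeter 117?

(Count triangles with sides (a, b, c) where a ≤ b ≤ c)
With a ≤ b ≤ c and a + b + c = 117, the triangle inequality a + b > c gives c < 117/2, so c ≤ 58.
Iterate a from 1 to ⌊p/3⌋ = 39; for each a, b ranges from a to ⌊(p−a)/2⌋ with c = p − a − b, keeping only c ≥ b.
Triples: (1, 58, 58), (2, 57, 58), (3, 56, 58), …
Count = 300 triangles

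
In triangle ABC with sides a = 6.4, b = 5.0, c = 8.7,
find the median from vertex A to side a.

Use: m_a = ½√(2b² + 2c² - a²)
m_a = ½√(2·5.0² + 2·8.7² - 6.4²)
m_a = ½√(50 + 151.38 - 40.96) = ½√160.42 = 6.333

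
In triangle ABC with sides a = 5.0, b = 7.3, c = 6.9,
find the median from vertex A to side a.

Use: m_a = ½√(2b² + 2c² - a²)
m_a = ½√(2·7.3² + 2·6.9² - 5.0²)
m_a = ½√(106.58 + 95.22 - 25) = ½√176.8 = 6.648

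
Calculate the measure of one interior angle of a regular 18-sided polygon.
Interior angle of a regular n-gon = (n-2)*180/n
Interior angle = (18-2)*180/18
Interior angle = 16*180/18
Interior angle = 2880/18
Interior angle = 160 degrees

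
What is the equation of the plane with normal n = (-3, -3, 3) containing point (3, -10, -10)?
d = n·P = (-3)(3) + (-3)(-10) + (3)(-10) = -9
Plane: -3x - 3y + 3z = -9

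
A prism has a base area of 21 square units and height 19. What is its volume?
Volume = base area * height
Volume = 21 * 19
Volume = 399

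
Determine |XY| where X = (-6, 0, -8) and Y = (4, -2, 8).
d = √[(10)² + (-2)² + (16)²] = √360 = 18.97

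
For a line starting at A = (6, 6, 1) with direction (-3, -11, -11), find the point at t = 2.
P(2) = (6 + (-3)(2), 6 + (-11)(2), 1 + (-11)(2)) = (0, -16, -21)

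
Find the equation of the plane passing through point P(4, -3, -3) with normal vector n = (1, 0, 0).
d = n·P = (1)(4) + (0)(-3) + (0)(-3) = 4
Plane: x = 4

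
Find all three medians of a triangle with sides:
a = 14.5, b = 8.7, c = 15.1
Using m_x = ½√(2y² + 2z² - x²):
m_a = ½√(2·8.7² + 2·15.1² - 14.5²) = ½√397.15 = 9.964
m_b = ½√(2·14.5² + 2·15.1² - 8.7²) = ½√800.83 = 14.15
m_c = ½√(2·14.5² + 2·8.7² - 15.1²) = ½√343.87 = 9.272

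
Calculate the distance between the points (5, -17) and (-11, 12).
Using the distance formula: d = sqrt((x₂-x₁)² + (y₂-y₁)²)
dx = (-11) - 5 = -16
dy = 12 - (-17) = 29
d = sqrt((-16)² + 29²) = sqrt(256 + 841) = sqrt(1097) = 33.12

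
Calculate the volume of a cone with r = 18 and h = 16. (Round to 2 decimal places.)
Volume = (1/3) * pi * r² * h
Volume = (1/3) * pi * 18² * 16
Volume = (1/3) * pi * 324 * 16
Volume = (1/3) * pi * 5184
Volume = 5428.67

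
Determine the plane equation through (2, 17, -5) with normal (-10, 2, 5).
d = n·P = (-10)(2) + (2)(17) + (5)(-5) = -11
Plane: -10x + 2y + 5z = -11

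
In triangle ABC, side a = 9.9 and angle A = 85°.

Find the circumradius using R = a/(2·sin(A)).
R = a/(2·sin(A)) = 9.9/(2·sin(85°))
R = 9.9/(2·0.996195) = 9.9/1.992389 = 4.969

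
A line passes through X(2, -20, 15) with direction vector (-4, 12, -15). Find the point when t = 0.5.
P(0.5) = (2 + (-4)(0.5), -20 + 12(0.5), 15 + (-15)(0.5)) = (0, -14, 7.5)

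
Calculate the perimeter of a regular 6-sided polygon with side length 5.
Perimeter = number of sides * side length
Perimeter = 6 * 5
Perimeter = 30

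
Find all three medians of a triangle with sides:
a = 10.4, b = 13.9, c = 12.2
Using m_x = ½√(2y² + 2z² - x²):
m_a = ½√(2·13.9² + 2·12.2² - 10.4²) = ½√575.94 = 12
m_b = ½√(2·10.4² + 2·12.2² - 13.9²) = ½√320.79 = 8.955
m_c = ½√(2·10.4² + 2·13.9² - 12.2²) = ½√453.9 = 10.65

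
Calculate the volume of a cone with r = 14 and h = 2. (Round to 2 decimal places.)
Volume = (1/3) * pi * r² * h
Volume = (1/3) * pi * 14² * 2
Volume = (1/3) * pi * 196 * 2
Volume = (1/3) * pi * 392
Volume = 410.50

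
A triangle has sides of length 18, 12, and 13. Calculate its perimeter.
Perimeter = sum of all sides
Perimeter = 18 + 12 + 13
Perimeter = 43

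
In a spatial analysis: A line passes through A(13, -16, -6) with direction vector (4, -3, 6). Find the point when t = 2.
P(2) = (13 + 4(2), -16 + (-3)(2), -6 + 6(2)) = (21, -22, 6)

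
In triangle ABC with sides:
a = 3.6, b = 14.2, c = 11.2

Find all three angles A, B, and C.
By the law of cosines:
cos(A) = (b² + c² - a²)/(2bc) = 0.987550  →  A = 9.05°
cos(B) = (a² + c² - b²)/(2ac) = -0.784226  →  B = 141.6°
cos(C) = (a² + b² - c²)/(2ab) = 0.872066  →  C = 29.3°
Check: A + B + C = 180.0° ✓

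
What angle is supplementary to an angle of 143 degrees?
Supplementary angles sum to 180 degrees.
Other angle = 180 - 143
Other angle = 37 degrees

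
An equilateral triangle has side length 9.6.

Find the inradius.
For an equilateral triangle, r = s/(2√3) where s is the side.
r = 9.6/(2√3) = 9.6/3.464102 = 2.771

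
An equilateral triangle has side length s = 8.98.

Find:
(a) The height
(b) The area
(a) Height h = s·√3/2 = 8.98·√3/2 = 7.777
(b) Area = (√3/4)·s² = (√3/4)·8.98² = (√3/4)·80.6404 = 34.92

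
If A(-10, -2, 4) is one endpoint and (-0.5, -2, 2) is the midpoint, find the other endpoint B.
B = (2×(-0.5) - (-10), 2×(-2) - (-2), 2×2 - 4) = (9, -2, 0)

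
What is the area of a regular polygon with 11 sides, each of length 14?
For a regular 11-gon with side length s = 14:
Apothem a = s / (2*tan(pi/11)) = 14 / (2*tan(pi/11)) ≈ 23.83981
Perimeter P = 11 * 14 = 154
Area = (1/2) * P * a = (1/2) * 154 * 23.83981 = 1835.67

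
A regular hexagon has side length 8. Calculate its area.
For a regular 6-gon with side length s = 8:
Apothem a = s / (2*tan(pi/6)) = 8 / (2*tan(pi/6)) ≈ 6.9282
Perimeter P = 6 * 8 = 48
Area = (1/2) * P * a = (1/2) * 48 * 6.9282 = 166.28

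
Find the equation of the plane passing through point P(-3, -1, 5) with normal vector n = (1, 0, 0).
d = n·P = (1)(-3) + (0)(-1) + (0)(5) = -3
Plane: x = -3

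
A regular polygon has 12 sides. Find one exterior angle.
Exterior angle of a regular n-gon = 360/n
Exterior angle = 360/12
Exterior angle = 30 degrees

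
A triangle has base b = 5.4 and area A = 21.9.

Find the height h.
A = ½bh  →  h = 2A/b
h = 2·21.9/5.4 = 8.111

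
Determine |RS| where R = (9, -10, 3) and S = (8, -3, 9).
d = √[(-1)² + (7)² + (6)²] = √86 = 9.274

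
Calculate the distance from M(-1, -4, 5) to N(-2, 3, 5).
d = √[(-1)² + (7)² + (0)²] = √50 = 7.071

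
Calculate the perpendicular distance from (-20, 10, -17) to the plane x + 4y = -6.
d = |1(-20) + 4(10) + 0(-17) - (-6)| / √(1² + 4² + 0²) = 26/√17 = 6.306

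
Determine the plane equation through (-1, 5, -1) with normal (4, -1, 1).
d = n·P = (4)(-1) + (-1)(5) + (1)(-1) = -10
Plane: 4x - y + z = -10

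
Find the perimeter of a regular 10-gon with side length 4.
Perimeter = number of sides * side length
Perimeter = 10 * 4
Perimeter = 40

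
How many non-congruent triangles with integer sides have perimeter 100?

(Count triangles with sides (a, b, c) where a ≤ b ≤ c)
With a ≤ b ≤ c and a + b + c = 100, the triangle inequality a + b > c gives c < 100/2, so c ≤ 49.
Iterate a from 1 to ⌊p/3⌋ = 33; for each a, b ranges from a to ⌊(p−a)/2⌋ with c = p − a − b, keeping only c ≥ b.
Triples: (2, 49, 49), (3, 48, 49), (4, 47, 49), …
Count = 208 triangles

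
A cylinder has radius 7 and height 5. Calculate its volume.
Volume = pi * r² * h
Volume = pi * 7² * 5
Volume = pi * 49 * 5
Volume = pi * 245
Volume = 769.69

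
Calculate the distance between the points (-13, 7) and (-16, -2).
Using the distance formula: d = sqrt((x₂-x₁)² + (y₂-y₁)²)
dx = (-16) - (-13) = -3
dy = (-2) - 7 = -9
d = sqrt((-3)² + (-9)²) = sqrt(9 + 81) = sqrt(90) = 9.49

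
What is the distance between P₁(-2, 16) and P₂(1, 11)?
Using the distance formula: d = sqrt((x₂-x₁)² + (y₂-y₁)²)
dx = 1 - (-2) = 3
dy = 11 - 16 = -5
d = sqrt(3² + (-5)²) = sqrt(9 + 25) = sqrt(34) = 5.83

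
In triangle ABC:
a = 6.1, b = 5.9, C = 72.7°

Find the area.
Using A = ½ab·sin(C):
A = ½·6.1·5.9·sin(72.7°) = ½·35.99·0.954761 = 17.18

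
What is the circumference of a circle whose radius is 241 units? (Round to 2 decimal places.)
Circumference = 2 * pi * r
Circumference = 2 * pi * 241
Circumference = 1514.25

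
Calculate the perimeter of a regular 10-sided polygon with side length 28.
Perimeter = number of sides * side length
Perimeter = 10 * 28
Perimeter = 280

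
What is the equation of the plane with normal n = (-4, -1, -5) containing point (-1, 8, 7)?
d = n·P = (-4)(-1) + (-1)(8) + (-5)(7) = -39
Plane: -4x - y - 5z = -39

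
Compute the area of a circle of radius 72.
Area = pi * r²
Area = pi * 72²
Area = pi * 5184
Area = 16286.02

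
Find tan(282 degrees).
tan(282 degrees) = -4.7046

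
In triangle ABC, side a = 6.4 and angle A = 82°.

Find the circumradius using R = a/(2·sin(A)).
R = a/(2·sin(A)) = 6.4/(2·sin(82°))
R = 6.4/(2·0.990268) = 6.4/1.980536 = 3.231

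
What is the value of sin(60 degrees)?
sin(60 degrees) = sqrt(3)/2
Decimal approximation: 0.866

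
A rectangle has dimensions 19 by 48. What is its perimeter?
Perimeter = 2 * (length + width)
Perimeter = 2 * (19 + 48)
Perimeter = 2 * 67
Perimeter = 134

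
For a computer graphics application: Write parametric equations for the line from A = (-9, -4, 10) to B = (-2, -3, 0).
Direction vector d = B - A = (7, 1, -10)
x = -9 + 7t, y = -4 + t, z = 10 - 10t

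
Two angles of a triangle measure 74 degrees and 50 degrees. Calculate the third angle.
Sum of angles in a triangle = 180 degrees
Third angle = 180 - 74 - 50
Third angle = 56 degrees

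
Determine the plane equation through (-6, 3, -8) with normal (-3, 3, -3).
d = n·P = (-3)(-6) + (3)(3) + (-3)(-8) = 51
Plane: -3x + 3y - 3z = 51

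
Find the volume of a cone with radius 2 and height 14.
Volume = (1/3) * pi * r² * h
Volume = (1/3) * pi * 2² * 14
Volume = (1/3) * pi * 4 * 14
Volume = (1/3) * pi * 56
Volume = 58.64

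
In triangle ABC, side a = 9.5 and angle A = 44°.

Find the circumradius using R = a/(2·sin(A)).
R = a/(2·sin(A)) = 9.5/(2·sin(44°))
R = 9.5/(2·0.694658) = 9.5/1.389317 = 6.838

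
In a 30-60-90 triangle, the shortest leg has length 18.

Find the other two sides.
Long leg = 18√3 = 31.18, Hypotenuse = 36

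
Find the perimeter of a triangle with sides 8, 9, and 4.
Perimeter = sum of all sides
Perimeter = 8 + 9 + 4
Perimeter = 21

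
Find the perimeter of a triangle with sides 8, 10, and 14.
Perimeter = sum of all sides
Perimeter = 8 + 10 + 14
Perimeter = 32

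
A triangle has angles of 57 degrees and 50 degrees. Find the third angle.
Sum of angles in a triangle = 180 degrees
Third angle = 180 - 57 - 50
Third angle = 73 degrees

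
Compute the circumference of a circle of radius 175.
Circumference = 2 * pi * r
Circumference = 2 * pi * 175
Circumference = 1099.56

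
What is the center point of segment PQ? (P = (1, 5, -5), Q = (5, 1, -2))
Midpoint = ((1+5)/2, (5+1)/2, (-5-2)/2) = (3, 3, -3.5)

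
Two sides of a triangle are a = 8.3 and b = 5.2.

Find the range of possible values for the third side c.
By the triangle inequality: |a - b| < c < a + b
|8.3 - 5.2| < c < 8.3 + 5.2
3.1 < c < 13.5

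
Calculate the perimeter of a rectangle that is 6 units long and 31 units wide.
Perimeter = 2 * (length + width)
Perimeter = 2 * (6 + 31)
Perimeter = 2 * 37
Perimeter = 74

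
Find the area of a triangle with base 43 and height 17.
Area = (1/2) * base * height
Area = (1/2) * 43 * 17
Area = 365.50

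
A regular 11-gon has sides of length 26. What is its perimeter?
Perimeter = number of sides * side length
Perimeter = 11 * 26
Perimeter = 286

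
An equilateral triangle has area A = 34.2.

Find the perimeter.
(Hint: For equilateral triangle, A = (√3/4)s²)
A = (√3/4)s²  →  s² = 4A/√3 = 4·34.2/√3 = 78.9815
s = 8.88715
Perimeter = 3s = 26.66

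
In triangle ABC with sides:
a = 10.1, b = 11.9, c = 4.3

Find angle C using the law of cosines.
cos(C) = (a² + b² - c²)/(2ab)
cos(C) = (10.1² + 11.9² - 4.3²)/(2·10.1·11.9) = 225.13/240.38 = 0.936559
C = arccos(0.936559) = 20.52°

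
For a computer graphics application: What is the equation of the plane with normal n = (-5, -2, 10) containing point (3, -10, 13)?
d = n·P = (-5)(3) + (-2)(-10) + (10)(13) = 135
Plane: -5x - 2y + 10z = 135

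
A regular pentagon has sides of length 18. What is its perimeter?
Perimeter = number of sides * side length
Perimeter = 5 * 18
Perimeter = 90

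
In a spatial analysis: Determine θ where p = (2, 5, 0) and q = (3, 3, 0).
p·q = 21, |p|² = 29, |q|² = 18
cos θ = 21/√522 ≈ 0.9191
θ ≈ 23.2°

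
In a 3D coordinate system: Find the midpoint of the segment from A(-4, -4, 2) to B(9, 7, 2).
Midpoint = ((-4+9)/2, (-4+7)/2, (2+2)/2) = (2.5, 1.5, 2)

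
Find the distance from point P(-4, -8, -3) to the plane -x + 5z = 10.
d = |(-1)(-4) + 0(-8) + 5(-3) - (10)| / √((-1)² + 0² + 5²) = 21/√26 = 4.118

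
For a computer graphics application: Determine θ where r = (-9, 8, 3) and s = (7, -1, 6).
r·s = -53, |r|² = 154, |s|² = 86
cos θ = -53/√13244 ≈ -0.4605
θ ≈ 117.4°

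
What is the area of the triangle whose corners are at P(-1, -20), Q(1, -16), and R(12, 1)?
Using the coordinate formula: Area = (1/2)|x₁(y₂-y₃) + x₂(y₃-y₁) + x₃(y₁-y₂)|
Area = (1/2)|(-1)((-16)-1) + 1(1-(-20)) + 12((-20)-(-16))|
Area = (1/2)|(-1)*(-17) + 1*21 + 12*(-4)|
Area = (1/2)|17 + 21 + (-48)|
Area = (1/2)*10 = 5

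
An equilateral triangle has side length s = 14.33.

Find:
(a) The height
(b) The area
(a) Height h = s·√3/2 = 14.33·√3/2 = 12.41
(b) Area = (√3/4)·s² = (√3/4)·14.33² = (√3/4)·205.349 = 88.92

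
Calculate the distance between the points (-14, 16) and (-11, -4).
Using the distance formula: d = sqrt((x₂-x₁)² + (y₂-y₁)²)
dx = (-11) - (-14) = 3
dy = (-4) - 16 = -20
d = sqrt(3² + (-20)²) = sqrt(9 + 400) = sqrt(409) = 20.22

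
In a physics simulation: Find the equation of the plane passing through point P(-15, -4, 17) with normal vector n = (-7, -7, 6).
d = n·P = (-7)(-15) + (-7)(-4) + (6)(17) = 235
Plane: -7x - 7y + 6z = 235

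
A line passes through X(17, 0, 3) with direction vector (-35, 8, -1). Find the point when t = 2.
P(2) = (17 + (-35)(2), 0 + 8(2), 3 + (-1)(2)) = (-53, 16, 1)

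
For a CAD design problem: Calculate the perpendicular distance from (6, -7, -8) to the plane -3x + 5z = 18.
d = |(-3)(6) + 0(-7) + 5(-8) - (18)| / √((-3)² + 0² + 5²) = 76/√34 = 13.03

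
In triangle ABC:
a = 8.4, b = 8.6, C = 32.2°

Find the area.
Using A = ½ab·sin(C):
A = ½·8.4·8.6·sin(32.2°) = ½·72.24·0.532876 = 19.25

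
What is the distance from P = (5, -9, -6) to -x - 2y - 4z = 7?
d = |(-1)(5) + (-2)(-9) + (-4)(-6) - (7)| / √((-1)² + (-2)² + (-4)²) = 30/√21 = 6.547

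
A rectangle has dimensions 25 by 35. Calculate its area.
Area = length * width
Area = 25 * 35
Area = 875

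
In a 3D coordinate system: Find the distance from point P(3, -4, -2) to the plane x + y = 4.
d = |1(3) + 1(-4) + 0(-2) - (4)| / √(1² + 1² + 0²) = 5/√2 = 3.536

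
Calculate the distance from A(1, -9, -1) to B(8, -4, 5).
d = √[(7)² + (5)² + (6)²] = √110 = 10.49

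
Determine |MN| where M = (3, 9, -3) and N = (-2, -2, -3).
d = √[(-5)² + (-11)² + (0)²] = √146 = 12.08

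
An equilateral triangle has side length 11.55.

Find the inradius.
For an equilateral triangle, r = s/(2√3) where s is the side.
r = 11.55/(2√3) = 11.55/3.464102 = 3.334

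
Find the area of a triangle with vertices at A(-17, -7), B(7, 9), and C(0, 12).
Using the coordinate formula: Area = (1/2)|x₁(y₂-y₃) + x₂(y₃-y₁) + x₃(y₁-y₂)|
Area = (1/2)|(-17)(9-12) + 7(12-(-7)) + 0((-7)-9)|
Area = (1/2)|(-17)*(-3) + 7*19 + 0*(-16)|
Area = (1/2)|51 + 133 + 0|
Area = (1/2)*184 = 92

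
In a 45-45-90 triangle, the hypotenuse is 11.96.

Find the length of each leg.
In a 45-45-90 triangle, hypotenuse = leg·√2  →  leg = hypotenuse/√2
leg = 11.96/√2 = 8.457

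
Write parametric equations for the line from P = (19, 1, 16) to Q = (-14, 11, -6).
Direction vector d = Q - P = (-33, 10, -22)
x = 19 - 33t, y = 1 + 10t, z = 16 - 22t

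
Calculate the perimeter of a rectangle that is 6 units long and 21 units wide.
Perimeter = 2 * (length + width)
Perimeter = 2 * (6 + 21)
Perimeter = 2 * 27
Perimeter = 54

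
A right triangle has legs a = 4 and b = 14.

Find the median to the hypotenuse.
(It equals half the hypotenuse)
Hypotenuse c = √(4² + 14²) = √212 = 14.5602
Median to hypotenuse = c/2 = 7.28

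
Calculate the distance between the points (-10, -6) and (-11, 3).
Using the distance formula: d = sqrt((x₂-x₁)² + (y₂-y₁)²)
dx = (-11) - (-10) = -1
dy = 3 - (-6) = 9
d = sqrt((-1)² + 9²) = sqrt(1 + 81) = sqrt(82) = 9.06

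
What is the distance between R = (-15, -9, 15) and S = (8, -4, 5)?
d = √[(23)² + (5)² + (-10)²] = √654 = 25.57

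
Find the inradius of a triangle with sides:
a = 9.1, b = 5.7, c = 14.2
s = (a+b+c)/2 = (9.1+5.7+14.2)/2 = 14.5
Area = √(s(s-a)(s-b)(s-c)) = √(14.5·5.4·8.8·0.3) = 14.3775
r = Area/s = 14.3775/14.5 = 0.9916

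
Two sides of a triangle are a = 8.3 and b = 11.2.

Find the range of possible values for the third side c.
By the triangle inequality: |a - b| < c < a + b
|8.3 - 11.2| < c < 8.3 + 11.2
2.9 < c < 19.5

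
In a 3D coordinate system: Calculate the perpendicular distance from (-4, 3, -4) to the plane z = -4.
d = |0(-4) + 0(3) + 1(-4) - (-4)| / √(0² + 0² + 1²) = 0/√1 = 0.0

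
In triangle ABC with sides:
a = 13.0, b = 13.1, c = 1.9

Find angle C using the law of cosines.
cos(C) = (a² + b² - c²)/(2ab)
cos(C) = (13.0² + 13.1² - 1.9²)/(2·13.0·13.1) = 337/340.6 = 0.989430
C = arccos(0.989430) = 8.338°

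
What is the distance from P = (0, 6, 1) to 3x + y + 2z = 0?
d = |3(0) + 1(6) + 2(1) - (0)| / √(3² + 1² + 2²) = 8/√14 = 2.138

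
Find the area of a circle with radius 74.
Area = pi * r²
Area = pi * 74²
Area = pi * 5476
Area = 17203.36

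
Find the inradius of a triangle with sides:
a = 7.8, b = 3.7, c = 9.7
s = (a+b+c)/2 = (7.8+3.7+9.7)/2 = 10.6
Area = √(s(s-a)(s-b)(s-c)) = √(10.6·2.8·6.9·0.9) = 13.5762
r = Area/s = 13.5762/10.6 = 1.281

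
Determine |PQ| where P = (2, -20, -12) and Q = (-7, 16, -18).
d = √[(-9)² + (36)² + (-6)²] = √1413 = 37.59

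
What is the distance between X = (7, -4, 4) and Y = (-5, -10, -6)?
d = √[(-12)² + (-6)² + (-10)²] = √280 = 16.73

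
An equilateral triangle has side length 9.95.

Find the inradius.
For an equilateral triangle, r = s/(2√3) where s is the side.
r = 9.95/(2√3) = 9.95/3.464102 = 2.872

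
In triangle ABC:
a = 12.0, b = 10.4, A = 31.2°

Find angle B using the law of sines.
sin(B)/b = sin(A)/a
sin(B) = b·sin(A)/a = 10.4·sin(31.2°)/12.0 = 0.448957
B = arcsin(0.448957) = 26.68°  (b ≤ a, so B ≤ A and the acute solution is unique)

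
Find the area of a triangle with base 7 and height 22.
Area = (1/2) * base * height
Area = (1/2) * 7 * 22
Area = 77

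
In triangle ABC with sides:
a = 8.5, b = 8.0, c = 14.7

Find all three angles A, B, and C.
By the law of cosines:
cos(A) = (b² + c² - a²)/(2bc) = 0.883673  →  A = 27.91°
cos(B) = (a² + c² - b²)/(2ac) = 0.897719  →  B = 26.14°
cos(C) = (a² + b² - c²)/(2ab) = -0.587059  →  C = 125.9°
Check: A + B + C = 180.0° ✓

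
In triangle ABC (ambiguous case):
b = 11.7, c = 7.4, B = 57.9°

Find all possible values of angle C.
sin(C)/c = sin(B)/b  →  sin(C) = c·sin(B)/b = 7.4·sin(57.9°)/11.7 = 0.535787
C₁ = arcsin(0.535787) = 32.4°,  C₂ = 180° - C₁ = 147.6°
Check C₂: A = 180° - 57.9° - 147.6° = -25.5° ≤ 0, rejected
C = 32.4° (one solution)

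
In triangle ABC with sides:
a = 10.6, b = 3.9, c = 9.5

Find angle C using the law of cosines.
cos(C) = (a² + b² - c²)/(2ab)
cos(C) = (10.6² + 3.9² - 9.5²)/(2·10.6·3.9) = 37.32/82.68 = 0.451379
C = arccos(0.451379) = 63.17°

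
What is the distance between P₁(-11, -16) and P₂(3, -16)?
Using the distance formula: d = sqrt((x₂-x₁)² + (y₂-y₁)²)
dx = 3 - (-11) = 14
dy = (-16) - (-16) = 0
d = sqrt(14² + 0²) = sqrt(196 + 0) = sqrt(196) = 14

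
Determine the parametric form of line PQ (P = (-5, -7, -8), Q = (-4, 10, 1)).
Direction vector d = Q - P = (1, 17, 9)
x = -5 + t, y = -7 + 17t, z = -8 + 9t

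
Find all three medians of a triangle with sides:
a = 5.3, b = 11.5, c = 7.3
Using m_x = ½√(2y² + 2z² - x²):
m_a = ½√(2·11.5² + 2·7.3² - 5.3²) = ½√342.99 = 9.26
m_b = ½√(2·5.3² + 2·7.3² - 11.5²) = ½√30.51 = 2.762
m_c = ½√(2·5.3² + 2·11.5² - 7.3²) = ½√267.39 = 8.176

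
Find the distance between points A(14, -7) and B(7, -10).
Using the distance formula: d = sqrt((x₂-x₁)² + (y₂-y₁)²)
dx = 7 - 14 = -7
dy = (-10) - (-7) = -3
d = sqrt((-7)² + (-3)²) = sqrt(49 + 9) = sqrt(58) = 7.62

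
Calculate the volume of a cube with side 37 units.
Volume = s³
Volume = 37³
Volume = 50653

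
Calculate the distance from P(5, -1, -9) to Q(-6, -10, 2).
d = √[(-11)² + (-9)² + (11)²] = √323 = 17.97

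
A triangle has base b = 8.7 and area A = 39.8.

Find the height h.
A = ½bh  →  h = 2A/b
h = 2·39.8/8.7 = 9.149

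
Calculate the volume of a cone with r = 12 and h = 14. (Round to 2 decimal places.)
Volume = (1/3) * pi * r² * h
Volume = (1/3) * pi * 12² * 14
Volume = (1/3) * pi * 144 * 14
Volume = (1/3) * pi * 2016
Volume = 2111.15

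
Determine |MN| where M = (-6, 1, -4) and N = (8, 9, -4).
d = √[(14)² + (8)² + (0)²] = √260 = 16.12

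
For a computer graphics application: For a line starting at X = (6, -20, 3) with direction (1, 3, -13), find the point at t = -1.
P(-1) = (6 + 1(-1), -20 + 3(-1), 3 + (-13)(-1)) = (5, -23, 16)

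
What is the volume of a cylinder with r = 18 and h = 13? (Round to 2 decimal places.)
Volume = pi * r² * h
Volume = pi * 18² * 13
Volume = pi * 324 * 13
Volume = pi * 4212
Volume = 13232.39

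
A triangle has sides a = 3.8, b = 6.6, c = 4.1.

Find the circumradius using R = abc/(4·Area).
s = (a+b+c)/2 = 7.25
Area = √(s(s-a)(s-b)(s-c)) = √(7.25·3.45·0.65·3.15) = 7.15633
R = abc/(4·Area) = (3.8·6.6·4.1)/(4·7.15633) = 102.828/28.62532 = 3.592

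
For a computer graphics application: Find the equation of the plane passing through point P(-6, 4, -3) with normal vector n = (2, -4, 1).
d = n·P = (2)(-6) + (-4)(4) + (1)(-3) = -31
Plane: 2x - 4y + z = -31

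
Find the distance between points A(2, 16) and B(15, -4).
Using the distance formula: d = sqrt((x₂-x₁)² + (y₂-y₁)²)
dx = 15 - 2 = 13
dy = (-4) - 16 = -20
d = sqrt(13² + (-20)²) = sqrt(169 + 400) = sqrt(569) = 23.85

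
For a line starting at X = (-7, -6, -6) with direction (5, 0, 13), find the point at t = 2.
P(2) = (-7 + 5(2), -6 + 0(2), -6 + 13(2)) = (3, -6, 20)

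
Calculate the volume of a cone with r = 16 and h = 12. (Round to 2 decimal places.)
Volume = (1/3) * pi * r² * h
Volume = (1/3) * pi * 16² * 12
Volume = (1/3) * pi * 256 * 12
Volume = (1/3) * pi * 3072
Volume = 3216.99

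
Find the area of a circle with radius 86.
Area = pi * r²
Area = pi * 86²
Area = pi * 7396
Area = 23235.22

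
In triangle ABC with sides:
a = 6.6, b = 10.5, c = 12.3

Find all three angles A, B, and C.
By the law of cosines:
cos(A) = (b² + c² - a²)/(2bc) = 0.843902  →  A = 32.45°
cos(B) = (a² + c² - b²)/(2ac) = 0.521064  →  B = 58.6°
cos(C) = (a² + b² - c²)/(2ab) = 0.018182  →  C = 88.96°
Check: A + B + C = 180.0° ✓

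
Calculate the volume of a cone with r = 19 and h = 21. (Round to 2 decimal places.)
Volume = (1/3) * pi * r² * h
Volume = (1/3) * pi * 19² * 21
Volume = (1/3) * pi * 361 * 21
Volume = (1/3) * pi * 7581
Volume = 7938.80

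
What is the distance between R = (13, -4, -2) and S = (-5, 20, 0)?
d = √[(-18)² + (24)² + (2)²] = √904 = 30.07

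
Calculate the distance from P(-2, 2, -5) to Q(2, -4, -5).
d = √[(4)² + (-6)² + (0)²] = √52 = 7.211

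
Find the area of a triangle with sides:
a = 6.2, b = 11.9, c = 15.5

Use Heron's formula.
s = (a+b+c)/2 = (6.2+11.9+15.5)/2 = 16.8
A = √(s(s-a)(s-b)(s-c)) = √(16.8·10.6·4.9·1.3)
A = √1134.37 = 33.68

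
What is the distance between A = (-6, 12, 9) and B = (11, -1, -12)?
d = √[(17)² + (-13)² + (-21)²] = √899 = 29.98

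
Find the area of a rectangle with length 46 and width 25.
Area = length * width
Area = 46 * 25
Area = 1150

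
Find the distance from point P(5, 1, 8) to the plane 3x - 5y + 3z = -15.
d = |3(5) + (-5)(1) + 3(8) - (-15)| / √(3² + (-5)² + 3²) = 49/√43 = 7.472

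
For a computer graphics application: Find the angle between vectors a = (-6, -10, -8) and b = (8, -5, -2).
a·b = 18, |a|² = 200, |b|² = 93
cos θ = 18/√18600 ≈ 0.132
θ ≈ 82.42°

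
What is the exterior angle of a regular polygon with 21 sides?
Exterior angle of a regular n-gon = 360/n
Exterior angle = 360/21
Exterior angle = 17.14 degrees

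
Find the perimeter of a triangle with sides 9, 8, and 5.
Perimeter = sum of all sides
Perimeter = 9 + 8 + 5
Perimeter = 22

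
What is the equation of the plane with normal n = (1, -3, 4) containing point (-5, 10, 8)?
d = n·P = (1)(-5) + (-3)(10) + (4)(8) = -3
Plane: x - 3y + 4z = -3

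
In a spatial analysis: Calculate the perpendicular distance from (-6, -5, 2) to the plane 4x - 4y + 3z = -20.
d = |4(-6) + (-4)(-5) + 3(2) - (-20)| / √(4² + (-4)² + 3²) = 22/√41 = 3.436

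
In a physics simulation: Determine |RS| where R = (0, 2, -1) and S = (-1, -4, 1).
d = √[(-1)² + (-6)² + (2)²] = √41 = 6.403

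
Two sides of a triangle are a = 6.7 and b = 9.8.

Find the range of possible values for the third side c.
By the triangle inequality: |a - b| < c < a + b
|6.7 - 9.8| < c < 6.7 + 9.8
3.1 < c < 16.5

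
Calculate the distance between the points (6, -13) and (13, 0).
Using the distance formula: d = sqrt((x₂-x₁)² + (y₂-y₁)²)
dx = 13 - 6 = 7
dy = 0 - (-13) = 13
d = sqrt(7² + 13²) = sqrt(49 + 169) = sqrt(218) = 14.76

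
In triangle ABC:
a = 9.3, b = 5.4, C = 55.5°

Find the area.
Using A = ½ab·sin(C):
A = ½·9.3·5.4·sin(55.5°) = ½·50.22·0.824126 = 20.69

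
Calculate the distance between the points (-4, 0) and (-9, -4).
Using the distance formula: d = sqrt((x₂-x₁)² + (y₂-y₁)²)
dx = (-9) - (-4) = -5
dy = (-4) - 0 = -4
d = sqrt((-5)² + (-4)²) = sqrt(25 + 16) = sqrt(41) = 6.40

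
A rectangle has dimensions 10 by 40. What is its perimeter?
Perimeter = 2 * (length + width)
Perimeter = 2 * (10 + 40)
Perimeter = 2 * 50
Perimeter = 100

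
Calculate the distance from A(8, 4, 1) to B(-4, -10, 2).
d = √[(-12)² + (-14)² + (1)²] = √341 = 18.47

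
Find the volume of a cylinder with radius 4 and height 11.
Volume = pi * r² * h
Volume = pi * 4² * 11
Volume = pi * 16 * 11
Volume = pi * 176
Volume = 552.92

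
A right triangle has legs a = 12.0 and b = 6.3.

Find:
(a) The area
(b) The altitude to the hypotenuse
(a) Area = ½ab = ½·12.0·6.3 = 37.8
(b) Hypotenuse c = √(12.0² + 6.3²) = √183.69 = 13.5532
    Area = ½·c·h_c  →  h_c = 2·Area/c = 2·37.8/13.5532 = 5.578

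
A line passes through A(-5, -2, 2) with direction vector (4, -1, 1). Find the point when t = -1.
P(-1) = (-5 + 4(-1), -2 + (-1)(-1), 2 + 1(-1)) = (-9, -1, 1)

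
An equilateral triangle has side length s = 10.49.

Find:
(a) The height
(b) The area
(a) Height h = s·√3/2 = 10.49·√3/2 = 9.085
(b) Area = (√3/4)·s² = (√3/4)·10.49² = (√3/4)·110.04 = 47.65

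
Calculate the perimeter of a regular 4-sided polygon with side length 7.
Perimeter = number of sides * side length
Perimeter = 4 * 7
Perimeter = 28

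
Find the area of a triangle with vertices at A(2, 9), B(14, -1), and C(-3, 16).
Using the coordinate formula: Area = (1/2)|x₁(y₂-y₃) + x₂(y₃-y₁) + x₃(y₁-y₂)|
Area = (1/2)|2((-1)-16) + 14(16-9) + (-3)(9-(-1))|
Area = (1/2)|2*(-17) + 14*7 + (-3)*10|
Area = (1/2)|(-34) + 98 + (-30)|
Area = (1/2)*34 = 17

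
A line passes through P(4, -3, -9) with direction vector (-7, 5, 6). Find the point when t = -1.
P(-1) = (4 + (-7)(-1), -3 + 5(-1), -9 + 6(-1)) = (11, -8, -15)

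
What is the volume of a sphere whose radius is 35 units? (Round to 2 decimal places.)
Volume = (4/3) * pi * r³
Volume = (4/3) * pi * 35³
Volume = (4/3) * pi * 42875
Volume = 179594.38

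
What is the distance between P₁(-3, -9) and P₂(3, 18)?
Using the distance formula: d = sqrt((x₂-x₁)² + (y₂-y₁)²)
dx = 3 - (-3) = 6
dy = 18 - (-9) = 27
d = sqrt(6² + 27²) = sqrt(36 + 729) = sqrt(765) = 27.66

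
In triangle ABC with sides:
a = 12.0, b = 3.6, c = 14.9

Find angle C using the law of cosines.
cos(C) = (a² + b² - c²)/(2ab)
cos(C) = (12.0² + 3.6² - 14.9²)/(2·12.0·3.6) = -65.05/86.4 = -0.752894
C = arccos(-0.752894) = 138.8°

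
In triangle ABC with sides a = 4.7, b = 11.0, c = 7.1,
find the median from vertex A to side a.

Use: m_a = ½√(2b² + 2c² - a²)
m_a = ½√(2·11.0² + 2·7.1² - 4.7²)
m_a = ½√(242 + 100.82 - 22.09) = ½√320.73 = 8.954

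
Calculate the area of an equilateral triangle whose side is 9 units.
Area = (sqrt(3)/4) * s²
Area = (sqrt(3)/4) * 9²
Area = (sqrt(3)/4) * 81
Area = 35.07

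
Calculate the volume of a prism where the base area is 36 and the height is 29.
Volume = base area * height
Volume = 36 * 29
Volume = 1044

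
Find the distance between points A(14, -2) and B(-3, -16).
Using the distance formula: d = sqrt((x₂-x₁)² + (y₂-y₁)²)
dx = (-3) - 14 = -17
dy = (-16) - (-2) = -14
d = sqrt((-17)² + (-14)²) = sqrt(289 + 196) = sqrt(485) = 22.02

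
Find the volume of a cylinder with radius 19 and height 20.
Volume = pi * r² * h
Volume = pi * 19² * 20
Volume = pi * 361 * 20
Volume = pi * 7220
Volume = 22682.30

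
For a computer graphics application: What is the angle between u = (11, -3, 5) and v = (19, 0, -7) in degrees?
u·v = 174, |u|² = 155, |v|² = 410
cos θ = 174/√63550 ≈ 0.6902
θ ≈ 46.35°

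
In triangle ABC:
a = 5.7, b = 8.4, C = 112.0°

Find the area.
Using A = ½ab·sin(C):
A = ½·5.7·8.4·sin(112.0°) = ½·47.88·0.927184 = 22.2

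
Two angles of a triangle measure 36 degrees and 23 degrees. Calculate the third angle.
Sum of angles in a triangle = 180 degrees
Third angle = 180 - 36 - 23
Third angle = 121 degrees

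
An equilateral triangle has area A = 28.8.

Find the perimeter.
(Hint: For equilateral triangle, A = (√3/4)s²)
A = (√3/4)s²  →  s² = 4A/√3 = 4·28.8/√3 = 66.5108
s = 8.15541
Perimeter = 3s = 24.47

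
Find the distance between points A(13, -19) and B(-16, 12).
Using the distance formula: d = sqrt((x₂-x₁)² + (y₂-y₁)²)
dx = (-16) - 13 = -29
dy = 12 - (-19) = 31
d = sqrt((-29)² + 31²) = sqrt(841 + 961) = sqrt(1802) = 42.45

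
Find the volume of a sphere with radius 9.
Volume = (4/3) * pi * r³
Volume = (4/3) * pi * 9³
Volume = (4/3) * pi * 729
Volume = 3053.63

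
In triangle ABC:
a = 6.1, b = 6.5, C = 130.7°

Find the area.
Using A = ½ab·sin(C):
A = ½·6.1·6.5·sin(130.7°) = ½·39.65·0.758134 = 15.03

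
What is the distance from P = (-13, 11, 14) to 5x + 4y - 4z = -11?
d = |5(-13) + 4(11) + (-4)(14) - (-11)| / √(5² + 4² + (-4)²) = 66/√57 = 8.742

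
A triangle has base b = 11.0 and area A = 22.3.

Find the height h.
A = ½bh  →  h = 2A/b
h = 2·22.3/11.0 = 4.055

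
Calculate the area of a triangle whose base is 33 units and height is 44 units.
Area = (1/2) * base * height
Area = (1/2) * 33 * 44
Area = 726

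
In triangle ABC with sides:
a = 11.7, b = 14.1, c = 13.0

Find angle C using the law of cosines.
cos(C) = (a² + b² - c²)/(2ab)
cos(C) = (11.7² + 14.1² - 13.0²)/(2·11.7·14.1) = 166.7/329.94 = 0.505243
C = arccos(0.505243) = 59.65°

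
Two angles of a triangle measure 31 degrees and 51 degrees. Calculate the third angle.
Sum of angles in a triangle = 180 degrees
Third angle = 180 - 31 - 51
Third angle = 98 degrees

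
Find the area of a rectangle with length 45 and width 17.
Area = length * width
Area = 45 * 17
Area = 765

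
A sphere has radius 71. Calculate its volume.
Volume = (4/3) * pi * r³
Volume = (4/3) * pi * 71³
Volume = (4/3) * pi * 357911
Volume = 1499214.09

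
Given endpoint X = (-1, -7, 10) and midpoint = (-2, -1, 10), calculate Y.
Y = (2×(-2) - (-1), 2×(-1) - (-7), 2×10 - 10) = (-3, 5, 10)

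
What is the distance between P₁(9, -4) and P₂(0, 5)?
Using the distance formula: d = sqrt((x₂-x₁)² + (y₂-y₁)²)
dx = 0 - 9 = -9
dy = 5 - (-4) = 9
d = sqrt((-9)² + 9²) = sqrt(81 + 81) = sqrt(162) = 12.73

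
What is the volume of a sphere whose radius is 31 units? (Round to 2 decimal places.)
Volume = (4/3) * pi * r³
Volume = (4/3) * pi * 31³
Volume = (4/3) * pi * 29791
Volume = 124788.25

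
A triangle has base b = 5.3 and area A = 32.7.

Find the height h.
A = ½bh  →  h = 2A/b
h = 2·32.7/5.3 = 12.34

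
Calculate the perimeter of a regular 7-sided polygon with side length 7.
Perimeter = number of sides * side length
Perimeter = 7 * 7
Perimeter = 49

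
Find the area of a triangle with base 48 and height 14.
Area = (1/2) * base * height
Area = (1/2) * 48 * 14
Area = 336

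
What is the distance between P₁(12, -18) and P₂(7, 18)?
Using the distance formula: d = sqrt((x₂-x₁)² + (y₂-y₁)²)
dx = 7 - 12 = -5
dy = 18 - (-18) = 36
d = sqrt((-5)² + 36²) = sqrt(25 + 1296) = sqrt(1321) = 36.35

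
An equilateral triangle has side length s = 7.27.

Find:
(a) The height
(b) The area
(a) Height h = s·√3/2 = 7.27·√3/2 = 6.296
(b) Area = (√3/4)·s² = (√3/4)·7.27² = (√3/4)·52.8529 = 22.89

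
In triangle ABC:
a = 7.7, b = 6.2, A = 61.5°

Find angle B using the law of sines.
sin(B)/b = sin(A)/a
sin(B) = b·sin(A)/a = 6.2·sin(61.5°)/7.7 = 0.707619
B = arcsin(0.707619) = 45.04°  (b ≤ a, so B ≤ A and the acute solution is unique)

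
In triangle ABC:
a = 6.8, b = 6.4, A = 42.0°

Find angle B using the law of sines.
sin(B)/b = sin(A)/a
sin(B) = b·sin(A)/a = 6.4·sin(42.0°)/6.8 = 0.629770
B = arcsin(0.629770) = 39.03°  (b ≤ a, so B ≤ A and the acute solution is unique)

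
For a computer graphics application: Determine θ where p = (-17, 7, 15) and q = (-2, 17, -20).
p·q = -147, |p|² = 563, |q|² = 693
cos θ = -147/√390159 ≈ -0.2353
θ ≈ 103.6°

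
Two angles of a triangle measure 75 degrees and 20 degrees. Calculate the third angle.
Sum of angles in a triangle = 180 degrees
Third angle = 180 - 75 - 20
Third angle = 85 degrees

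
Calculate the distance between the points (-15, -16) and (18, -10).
Using the distance formula: d = sqrt((x₂-x₁)² + (y₂-y₁)²)
dx = 18 - (-15) = 33
dy = (-10) - (-16) = 6
d = sqrt(33² + 6²) = sqrt(1089 + 36) = sqrt(1125) = 33.54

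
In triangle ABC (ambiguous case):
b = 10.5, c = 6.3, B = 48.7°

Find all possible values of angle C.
sin(C)/c = sin(B)/b  →  sin(C) = c·sin(B)/b = 6.3·sin(48.7°)/10.5 = 0.450758
C₁ = arcsin(0.450758) = 26.79°,  C₂ = 180° - C₁ = 153.21°
Check C₂: A = 180° - 48.7° - 153.21° = -21.91° ≤ 0, rejected
C = 26.79° (one solution)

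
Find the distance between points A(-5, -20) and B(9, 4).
Using the distance formula: d = sqrt((x₂-x₁)² + (y₂-y₁)²)
dx = 9 - (-5) = 14
dy = 4 - (-20) = 24
d = sqrt(14² + 24²) = sqrt(196 + 576) = sqrt(772) = 27.78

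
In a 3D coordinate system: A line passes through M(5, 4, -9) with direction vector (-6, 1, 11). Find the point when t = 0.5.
P(0.5) = (5 + (-6)(0.5), 4 + 1(0.5), -9 + 11(0.5)) = (2, 4.5, -3.5)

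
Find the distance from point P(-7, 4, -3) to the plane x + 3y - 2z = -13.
d = |1(-7) + 3(4) + (-2)(-3) - (-13)| / √(1² + 3² + (-2)²) = 24/√14 = 6.414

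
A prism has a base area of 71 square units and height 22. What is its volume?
Volume = base area * height
Volume = 71 * 22
Volume = 1562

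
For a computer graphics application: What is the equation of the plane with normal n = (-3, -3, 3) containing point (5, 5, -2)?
d = n·P = (-3)(5) + (-3)(5) + (3)(-2) = -36
Plane: -3x - 3y + 3z = -36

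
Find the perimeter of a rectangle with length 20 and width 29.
Perimeter = 2 * (length + width)
Perimeter = 2 * (20 + 29)
Perimeter = 2 * 49
Perimeter = 98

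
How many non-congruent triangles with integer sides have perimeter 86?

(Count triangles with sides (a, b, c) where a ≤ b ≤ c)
With a ≤ b ≤ c and a + b + c = 86, the triangle inequality a + b > c gives c < 86/2, so c ≤ 42.
Iterate a from 1 to ⌊p/3⌋ = 28; for each a, b ranges from a to ⌊(p−a)/2⌋ with c = p − a − b, keeping only c ≥ b.
Triples: (2, 42, 42), (3, 41, 42), (4, 40, 42), …
Count = 154 triangles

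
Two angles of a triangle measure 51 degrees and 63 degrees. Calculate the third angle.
Sum of angles in a triangle = 180 degrees
Third angle = 180 - 51 - 63
Third angle = 66 degrees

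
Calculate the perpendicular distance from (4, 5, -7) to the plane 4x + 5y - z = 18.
d = |4(4) + 5(5) + (-1)(-7) - (18)| / √(4² + 5² + (-1)²) = 30/√42 = 4.629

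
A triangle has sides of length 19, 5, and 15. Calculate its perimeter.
Perimeter = sum of all sides
Perimeter = 19 + 5 + 15
Perimeter = 39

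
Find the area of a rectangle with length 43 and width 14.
Area = length * width
Area = 43 * 14
Area = 602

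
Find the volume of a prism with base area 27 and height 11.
Volume = base area * height
Volume = 27 * 11
Volume = 297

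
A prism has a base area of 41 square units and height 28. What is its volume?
Volume = base area * height
Volume = 41 * 28
Volume = 1148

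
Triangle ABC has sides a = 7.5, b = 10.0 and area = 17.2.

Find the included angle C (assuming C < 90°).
Area = ½ab·sin(C)  →  sin(C) = 2·Area/(ab)
sin(C) = 2·17.2/(7.5·10.0) = 0.458667
C = arcsin(0.458667) = 27.3°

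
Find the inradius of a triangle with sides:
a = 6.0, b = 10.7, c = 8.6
s = (a+b+c)/2 = (6.0+10.7+8.6)/2 = 12.65
Area = √(s(s-a)(s-b)(s-c)) = √(12.65·6.65·1.95·4.05) = 25.7751
r = Area/s = 25.7751/12.65 = 2.038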